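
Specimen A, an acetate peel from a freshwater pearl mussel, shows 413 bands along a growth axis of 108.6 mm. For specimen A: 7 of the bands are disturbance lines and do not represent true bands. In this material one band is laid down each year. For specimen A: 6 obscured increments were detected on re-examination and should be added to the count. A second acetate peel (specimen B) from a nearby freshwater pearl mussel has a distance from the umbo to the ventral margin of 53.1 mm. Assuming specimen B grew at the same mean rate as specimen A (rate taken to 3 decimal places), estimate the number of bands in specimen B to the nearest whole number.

Specimen A: after corrections the count is 413 − 7 + 6 = 412 bands.
A: 108.6 mm over 412 years gives 108.6 / 412 ≈ 0.264 mm per year.
Specimen B: 53.1 mm / 0.264 mm per year = 201.14 years ≈ 201 bands.

201 bands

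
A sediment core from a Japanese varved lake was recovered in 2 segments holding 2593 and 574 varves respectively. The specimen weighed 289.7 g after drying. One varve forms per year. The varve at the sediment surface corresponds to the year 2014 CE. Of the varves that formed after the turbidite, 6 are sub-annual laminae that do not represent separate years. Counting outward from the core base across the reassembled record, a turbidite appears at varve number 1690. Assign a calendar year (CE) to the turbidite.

543 CE

Total varves = 2593 + 574 = 3167.
The turbidite sits at varve 1690 from the core base, so 3167 − 1690 = 1477 varves formed after it.
Excluding 6 false varves: 1477 − 6 = 1471.
2014 − 1471 = 543 CE.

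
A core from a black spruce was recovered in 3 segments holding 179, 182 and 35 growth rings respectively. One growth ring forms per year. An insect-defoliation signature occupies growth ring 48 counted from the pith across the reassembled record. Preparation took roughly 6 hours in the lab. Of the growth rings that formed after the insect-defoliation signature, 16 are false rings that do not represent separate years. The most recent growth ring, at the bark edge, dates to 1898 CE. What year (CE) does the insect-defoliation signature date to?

Total growth rings = 179 + 182 + 35 = 396.
The insect-defoliation signature sits at growth ring 48 from the pith, so 396 − 48 = 348 growth rings formed after it.
Removing the 16 false growth rings leaves 348 − 16 = 332 true growth rings beyond the insect-defoliation signature.
1898 − 332 = 1566 CE.

1566 CE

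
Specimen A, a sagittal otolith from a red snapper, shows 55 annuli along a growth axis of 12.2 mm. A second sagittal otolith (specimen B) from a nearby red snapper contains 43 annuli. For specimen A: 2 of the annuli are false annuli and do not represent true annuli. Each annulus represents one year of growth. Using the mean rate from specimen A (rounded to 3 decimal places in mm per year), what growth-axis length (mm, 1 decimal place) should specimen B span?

Specimen A: true annulus count = 55 − 2 = 53.
A: Extension rate ≈ 12.2 / 53 = 0.230 mm/yr.
B's length ≈ 0.230 × 43 = 9.9 mm.

9.9 mm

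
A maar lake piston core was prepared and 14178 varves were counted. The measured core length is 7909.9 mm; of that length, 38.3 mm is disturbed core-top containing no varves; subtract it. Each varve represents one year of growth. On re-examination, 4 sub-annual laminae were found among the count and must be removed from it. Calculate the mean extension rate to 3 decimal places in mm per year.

Correcting the raw count gives 14178 − 4 = 14174 true varves.
Net length = 7909.9 − 38.3 = 7871.6 mm.
Extension rate ≈ 7871.6 / 14174 = 0.555 mm per year.

0.555 mm per year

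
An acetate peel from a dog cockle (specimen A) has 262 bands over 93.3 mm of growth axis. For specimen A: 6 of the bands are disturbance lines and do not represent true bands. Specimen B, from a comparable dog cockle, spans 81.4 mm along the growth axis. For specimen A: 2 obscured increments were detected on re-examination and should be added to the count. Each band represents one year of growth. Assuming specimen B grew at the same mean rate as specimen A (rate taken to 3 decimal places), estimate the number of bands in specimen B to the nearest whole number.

Specimen A: true band count = 262 − 6 + 2 = 258.
A: Extension rate ≈ 93.3 / 258 = 0.362 mm/yr.
B spans 81.4 / 0.362 = 224.86 years ≈ 225 bands.

225 bands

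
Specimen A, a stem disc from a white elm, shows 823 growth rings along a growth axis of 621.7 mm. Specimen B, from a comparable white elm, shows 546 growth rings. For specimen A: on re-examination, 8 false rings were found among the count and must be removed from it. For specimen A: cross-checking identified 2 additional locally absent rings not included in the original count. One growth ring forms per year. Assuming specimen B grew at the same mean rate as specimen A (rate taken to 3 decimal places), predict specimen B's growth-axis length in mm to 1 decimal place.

Specimen A: correcting the raw count gives 823 − 8 + 2 = 817 true growth rings.
A: 621.7 mm over 817 years gives 621.7 / 817 ≈ 0.761 mm/year.
B's length ≈ 0.761 × 546 = 415.5 mm.

415.5 mm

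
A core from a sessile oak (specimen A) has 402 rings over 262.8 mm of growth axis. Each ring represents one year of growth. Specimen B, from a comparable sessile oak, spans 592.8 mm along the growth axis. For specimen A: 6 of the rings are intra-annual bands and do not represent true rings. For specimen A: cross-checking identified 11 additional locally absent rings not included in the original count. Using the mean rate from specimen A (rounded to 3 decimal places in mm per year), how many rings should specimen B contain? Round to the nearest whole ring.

918 rings

Specimen A: correcting the raw count gives 402 − 6 + 11 = 407 true rings.
A: Extension rate ≈ 262.8 / 407 = 0.646 mm/yr.
B spans 592.8 / 0.646 = 917.65 years ≈ 918 rings.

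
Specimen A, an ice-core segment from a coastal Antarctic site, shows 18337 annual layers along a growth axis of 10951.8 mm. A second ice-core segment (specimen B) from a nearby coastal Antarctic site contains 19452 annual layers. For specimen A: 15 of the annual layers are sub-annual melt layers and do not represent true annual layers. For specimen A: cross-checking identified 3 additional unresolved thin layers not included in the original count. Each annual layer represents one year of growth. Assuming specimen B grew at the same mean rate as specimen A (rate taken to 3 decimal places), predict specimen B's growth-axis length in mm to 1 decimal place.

11632.3 mm

Specimen A: after corrections the count is 18337 − 15 + 3 = 18325 annual layers.
A: 10951.8 mm over 18325 years gives 10951.8 / 18325 ≈ 0.598 mm per year.
Length of B = 0.598 × 19452 = 11632.3 mm.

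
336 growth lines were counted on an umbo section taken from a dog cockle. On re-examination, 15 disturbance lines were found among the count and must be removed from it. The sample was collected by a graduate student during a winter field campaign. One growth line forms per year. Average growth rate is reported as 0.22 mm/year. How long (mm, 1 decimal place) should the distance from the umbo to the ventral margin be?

70.6 mm

After corrections the count is 336 − 15 = 321 growth lines.
321 years at 0.22 mm/year gives 0.22 × 321 = 70.6 mm.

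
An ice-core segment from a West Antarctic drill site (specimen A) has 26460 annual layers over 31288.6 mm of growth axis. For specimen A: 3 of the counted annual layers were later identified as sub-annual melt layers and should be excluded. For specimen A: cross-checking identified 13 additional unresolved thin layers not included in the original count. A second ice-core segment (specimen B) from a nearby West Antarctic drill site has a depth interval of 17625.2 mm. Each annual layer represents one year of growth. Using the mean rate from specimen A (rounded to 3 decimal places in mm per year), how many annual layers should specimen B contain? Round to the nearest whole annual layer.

Specimen A: adjusted count: 26460 − 3 + 13 = 26470 annual layers.
A: Extension rate ≈ 31288.6 / 26470 = 1.182 mm/yr.
B spans 17625.2 / 1.182 = 14911.34 years ≈ 14911 annual layers.

14911 annual layers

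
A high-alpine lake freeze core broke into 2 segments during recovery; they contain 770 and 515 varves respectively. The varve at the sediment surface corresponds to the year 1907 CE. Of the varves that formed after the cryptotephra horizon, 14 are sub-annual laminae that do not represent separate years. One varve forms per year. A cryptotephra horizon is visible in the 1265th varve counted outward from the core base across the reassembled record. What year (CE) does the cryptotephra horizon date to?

1901 CE

Total varves = 770 + 515 = 1285.
1285 − 1265 = 20 varves lie beyond the cryptotephra horizon toward the sediment surface.
Removing the 14 false varves leaves 20 − 14 = 6 true varves beyond the cryptotephra horizon.
1907 − 6 = 1901 CE.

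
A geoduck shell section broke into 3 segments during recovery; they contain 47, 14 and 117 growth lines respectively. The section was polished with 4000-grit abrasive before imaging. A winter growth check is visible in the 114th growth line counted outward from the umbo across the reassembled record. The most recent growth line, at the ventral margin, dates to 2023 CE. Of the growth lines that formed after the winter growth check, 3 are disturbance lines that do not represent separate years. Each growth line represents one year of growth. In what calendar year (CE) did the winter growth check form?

Total growth lines = 47 + 14 + 117 = 178.
178 − 114 = 64 growth lines lie beyond the winter growth check toward the ventral margin.
Excluding 3 false growth lines: 64 − 3 = 61.
The growth line at the ventral margin is 2023 CE, so the winter growth check dates to 2023 − 61 = 1962 CE.

1962 CE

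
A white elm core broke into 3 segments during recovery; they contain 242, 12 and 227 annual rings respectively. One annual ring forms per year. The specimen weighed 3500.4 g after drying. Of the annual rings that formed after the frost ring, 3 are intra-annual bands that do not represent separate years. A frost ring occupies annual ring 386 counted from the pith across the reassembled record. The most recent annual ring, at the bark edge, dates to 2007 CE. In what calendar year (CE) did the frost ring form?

1915 CE

Total annual rings = 242 + 12 + 227 = 481.
Between annual ring 386 and the bark edge there are 481 − 386 = 95 annual rings.
Removing the 3 false annual rings leaves 95 − 3 = 92 true annual rings beyond the frost ring.
Counting back 92 years from 2007 CE places the frost ring in 2007 − 92 = 1915 CE.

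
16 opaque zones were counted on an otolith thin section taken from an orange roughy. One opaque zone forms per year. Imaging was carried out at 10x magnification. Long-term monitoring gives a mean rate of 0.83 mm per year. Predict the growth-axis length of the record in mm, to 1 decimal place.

16 years of growth are recorded.
16 years at 0.83 mm/year gives 0.83 × 16 = 13.3 mm.

13.3 mm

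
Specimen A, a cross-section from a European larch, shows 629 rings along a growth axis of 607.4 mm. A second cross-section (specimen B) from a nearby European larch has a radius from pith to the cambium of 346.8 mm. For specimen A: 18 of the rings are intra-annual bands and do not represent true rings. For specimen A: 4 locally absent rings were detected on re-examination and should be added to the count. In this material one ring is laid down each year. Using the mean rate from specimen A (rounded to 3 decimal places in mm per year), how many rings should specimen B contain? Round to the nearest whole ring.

Specimen A: correcting the raw count gives 629 − 18 + 4 = 615 true rings.
A: Extension rate ≈ 607.4 / 615 = 0.988 mm/yr.
B spans 346.8 / 0.988 = 351.01 years ≈ 351 rings.

351 rings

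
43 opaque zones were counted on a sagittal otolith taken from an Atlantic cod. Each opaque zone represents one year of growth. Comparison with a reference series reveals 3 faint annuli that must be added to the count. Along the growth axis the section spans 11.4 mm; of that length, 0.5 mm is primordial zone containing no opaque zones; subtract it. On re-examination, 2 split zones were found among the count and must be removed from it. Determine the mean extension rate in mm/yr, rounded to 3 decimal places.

0.248 mm/yr

After corrections the count is 43 − 2 + 3 = 44 opaque zones.
Removing the 0.5 mm offcut leaves 11.4 − 0.5 = 10.9 mm.
Mean rate = 10.9 mm / 44 years ≈ 0.248 mm/yr.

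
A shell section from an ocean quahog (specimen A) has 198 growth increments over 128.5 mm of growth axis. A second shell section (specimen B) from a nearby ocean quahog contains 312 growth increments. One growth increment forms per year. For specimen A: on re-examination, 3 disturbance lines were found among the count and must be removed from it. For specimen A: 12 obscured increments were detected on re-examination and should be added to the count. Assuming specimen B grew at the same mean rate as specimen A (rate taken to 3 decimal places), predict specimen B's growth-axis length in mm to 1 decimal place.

Specimen A: after corrections the count is 198 − 3 + 12 = 207 growth increments.
A: 128.5 mm over 207 years gives 128.5 / 207 ≈ 0.621 mm/yr.
Length of B = 0.621 × 312 = 193.8 mm.

193.8 mm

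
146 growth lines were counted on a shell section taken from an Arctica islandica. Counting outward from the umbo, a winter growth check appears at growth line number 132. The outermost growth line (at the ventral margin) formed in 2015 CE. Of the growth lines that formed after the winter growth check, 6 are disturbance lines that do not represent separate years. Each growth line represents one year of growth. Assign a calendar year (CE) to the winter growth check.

2007 CE

Between growth line 132 and the ventral margin there are 146 − 132 = 14 growth lines.
Removing the 6 false growth lines leaves 14 − 6 = 8 true growth lines beyond the winter growth check.
2015 − 8 = 2007 CE.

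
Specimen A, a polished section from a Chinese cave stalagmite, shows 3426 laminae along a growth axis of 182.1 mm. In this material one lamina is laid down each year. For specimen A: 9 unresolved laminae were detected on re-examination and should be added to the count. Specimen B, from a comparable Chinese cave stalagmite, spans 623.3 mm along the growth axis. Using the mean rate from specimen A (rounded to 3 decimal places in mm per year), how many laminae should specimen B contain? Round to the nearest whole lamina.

Specimen A: adjusted count: 3426 + 9 = 3435 laminae.
A: Mean rate = 182.1 mm / 3435 years ≈ 0.053 mm/year.
Specimen B: 623.3 mm / 0.053 mm per year = 11760.38 years ≈ 11760 laminae.

11760 laminae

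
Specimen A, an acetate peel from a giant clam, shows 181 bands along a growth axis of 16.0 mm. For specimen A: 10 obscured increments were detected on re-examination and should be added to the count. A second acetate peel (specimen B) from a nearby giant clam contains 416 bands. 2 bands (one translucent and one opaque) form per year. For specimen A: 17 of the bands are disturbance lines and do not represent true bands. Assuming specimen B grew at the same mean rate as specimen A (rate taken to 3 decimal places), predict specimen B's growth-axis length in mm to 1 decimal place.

Specimen A: true band count = 181 − 17 + 10 = 174.
Specimen A: 174 bands at 2 per year is 174 / 2 = 87 years.
A: Extension rate ≈ 16.0 / 87 = 0.184 mm per year.
Specimen B: dividing by 2 bands per year: 416 / 2 = 208 years. For B, 0.184 mm/year × 208 years = 38.3 mm.

38.3 mm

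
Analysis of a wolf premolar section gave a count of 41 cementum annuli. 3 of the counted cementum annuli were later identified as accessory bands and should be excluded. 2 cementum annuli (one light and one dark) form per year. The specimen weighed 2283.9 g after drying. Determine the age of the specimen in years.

Correcting the raw count gives 41 − 3 = 38 true cementum annuli.
38 cementum annuli at 2 per year is 38 / 2 = 19 years.

19 years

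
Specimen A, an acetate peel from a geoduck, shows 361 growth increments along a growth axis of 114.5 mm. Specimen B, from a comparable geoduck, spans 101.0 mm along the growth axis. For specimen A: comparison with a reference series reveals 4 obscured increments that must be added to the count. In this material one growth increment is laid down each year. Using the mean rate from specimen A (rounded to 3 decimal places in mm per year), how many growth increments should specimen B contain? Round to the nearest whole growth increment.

Specimen A: adjusted count: 361 + 4 = 365 growth increments.
A: Extension rate ≈ 114.5 / 365 = 0.314 mm per year.
For B, 101.0 / 0.314 = 321.66 years ≈ 322 growth increments.

322 growth increments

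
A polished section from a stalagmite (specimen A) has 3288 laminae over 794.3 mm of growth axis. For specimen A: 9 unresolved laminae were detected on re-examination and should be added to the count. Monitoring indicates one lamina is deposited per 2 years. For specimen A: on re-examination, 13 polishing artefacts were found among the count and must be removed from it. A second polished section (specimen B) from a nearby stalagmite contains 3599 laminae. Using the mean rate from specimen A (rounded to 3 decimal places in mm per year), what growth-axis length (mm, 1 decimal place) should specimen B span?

871.0 mm

Specimen A: after corrections the count is 3288 − 13 + 9 = 3284 laminae.
Specimen A: 3284 laminae at 2 years each span 3284 × 2 = 6568 years.
A: 794.3 mm over 6568 years gives 794.3 / 6568 ≈ 0.121 mm per year.
Specimen B: 3599 laminae at 2 years each span 3599 × 2 = 7198 years. B's length ≈ 0.121 × 7198 = 871.0 mm.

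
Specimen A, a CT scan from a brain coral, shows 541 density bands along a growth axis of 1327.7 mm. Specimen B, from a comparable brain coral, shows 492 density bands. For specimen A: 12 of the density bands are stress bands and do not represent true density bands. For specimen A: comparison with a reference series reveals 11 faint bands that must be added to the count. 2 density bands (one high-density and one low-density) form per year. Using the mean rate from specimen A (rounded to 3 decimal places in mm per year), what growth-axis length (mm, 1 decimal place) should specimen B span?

1209.6 mm

Specimen A: correcting the raw count gives 541 − 12 + 11 = 540 true density bands.
Specimen A: dividing by 2 density bands per year: 540 / 2 = 270 years.
A: Mean rate = 1327.7 mm / 270 years ≈ 4.917 mm/year.
Specimen B: with 2 density bands per year, 492 / 2 = 246 years. B's length ≈ 4.917 × 246 = 1209.6 mm.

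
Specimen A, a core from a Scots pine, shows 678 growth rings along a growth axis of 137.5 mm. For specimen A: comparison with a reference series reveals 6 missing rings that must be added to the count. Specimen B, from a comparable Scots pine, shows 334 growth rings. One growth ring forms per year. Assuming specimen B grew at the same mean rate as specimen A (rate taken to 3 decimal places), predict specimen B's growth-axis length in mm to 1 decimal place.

67.1 mm

Specimen A: correcting the raw count gives 678 + 6 = 684 true growth rings.
A: 137.5 mm over 684 years gives 137.5 / 684 ≈ 0.201 mm/yr.
Length of B = 0.201 × 334 = 67.1 mm.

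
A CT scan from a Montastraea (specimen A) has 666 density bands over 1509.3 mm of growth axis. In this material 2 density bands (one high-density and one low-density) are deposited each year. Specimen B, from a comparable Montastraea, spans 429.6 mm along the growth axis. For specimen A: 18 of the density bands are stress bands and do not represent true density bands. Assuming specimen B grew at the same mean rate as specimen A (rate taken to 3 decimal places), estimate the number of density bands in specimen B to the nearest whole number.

Specimen A: adjusted count: 666 − 18 = 648 density bands.
Specimen A: dividing by 2 density bands per year: 648 / 2 = 324 years.
A: Extension rate ≈ 1509.3 / 324 = 4.658 mm/year.
Specimen B: 429.6 mm / 4.658 mm per year = 92.23 years; at 2 density bands per year that is 92.23 × 2 ≈ 184 density bands.

184 density bands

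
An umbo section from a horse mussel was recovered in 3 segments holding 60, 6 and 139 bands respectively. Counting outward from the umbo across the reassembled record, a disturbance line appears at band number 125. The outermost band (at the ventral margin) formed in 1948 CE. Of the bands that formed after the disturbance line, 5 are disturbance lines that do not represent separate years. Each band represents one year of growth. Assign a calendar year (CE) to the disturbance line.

Total bands = 60 + 6 + 139 = 205.
The disturbance line sits at band 125 from the umbo, so 205 − 125 = 80 bands formed after it.
80 − 5 false = 75 true bands after the disturbance line.
Counting back 75 years from 1948 CE places the disturbance line in 1948 − 75 = 1873 CE.

1873 CE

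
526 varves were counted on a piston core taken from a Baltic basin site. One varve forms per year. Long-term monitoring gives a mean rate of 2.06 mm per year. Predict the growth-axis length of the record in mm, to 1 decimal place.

The record spans 526 years at 2.06 mm per year.
Predicted length = 2.06 mm/year × 526 years = 1083.6 mm.

1083.6 mm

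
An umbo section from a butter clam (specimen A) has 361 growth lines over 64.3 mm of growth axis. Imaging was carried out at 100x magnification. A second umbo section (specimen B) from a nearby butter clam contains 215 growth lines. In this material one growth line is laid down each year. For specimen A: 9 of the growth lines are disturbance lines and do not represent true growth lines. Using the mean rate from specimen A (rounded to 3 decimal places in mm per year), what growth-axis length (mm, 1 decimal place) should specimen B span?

39.3 mm

Specimen A: after corrections the count is 361 − 9 = 352 growth lines.
A: 64.3 mm over 352 years gives 64.3 / 352 ≈ 0.183 mm/year.
For B, 0.183 mm/year × 215 years = 39.3 mm.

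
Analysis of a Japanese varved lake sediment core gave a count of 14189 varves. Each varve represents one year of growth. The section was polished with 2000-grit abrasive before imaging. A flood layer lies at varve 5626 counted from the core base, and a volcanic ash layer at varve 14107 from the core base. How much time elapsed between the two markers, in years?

8481 years

Separation: 14107 − 5626 = 8481 varves.
At one varve per year, 8481 years elapsed between them.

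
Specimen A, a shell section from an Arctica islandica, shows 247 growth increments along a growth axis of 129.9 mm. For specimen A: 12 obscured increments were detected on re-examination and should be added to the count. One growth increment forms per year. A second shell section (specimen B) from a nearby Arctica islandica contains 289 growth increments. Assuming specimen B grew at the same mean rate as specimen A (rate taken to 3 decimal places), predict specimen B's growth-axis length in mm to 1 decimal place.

Specimen A: true growth increment count = 247 + 12 = 259.
A: Mean rate = 129.9 mm / 259 years ≈ 0.502 mm per year.
B's length ≈ 0.502 × 289 = 145.1 mm.

145.1 mm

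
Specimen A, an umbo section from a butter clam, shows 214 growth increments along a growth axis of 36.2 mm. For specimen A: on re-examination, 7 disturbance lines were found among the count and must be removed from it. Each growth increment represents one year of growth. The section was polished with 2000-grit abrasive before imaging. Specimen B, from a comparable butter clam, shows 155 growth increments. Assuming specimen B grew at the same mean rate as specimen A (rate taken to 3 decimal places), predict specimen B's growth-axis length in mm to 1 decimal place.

27.1 mm

Specimen A: adjusted count: 214 − 7 = 207 growth increments.
A: 36.2 mm over 207 years gives 36.2 / 207 ≈ 0.175 mm/yr.
Length of B = 0.175 × 155 = 27.1 mm.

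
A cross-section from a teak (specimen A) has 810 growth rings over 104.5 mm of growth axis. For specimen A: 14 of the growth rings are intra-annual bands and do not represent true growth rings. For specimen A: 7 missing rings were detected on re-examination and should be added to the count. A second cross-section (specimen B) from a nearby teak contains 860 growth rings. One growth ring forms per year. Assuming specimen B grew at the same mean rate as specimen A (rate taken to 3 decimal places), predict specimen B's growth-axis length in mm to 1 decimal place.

111.8 mm

Specimen A: after corrections the count is 810 − 14 + 7 = 803 growth rings.
A: Mean rate = 104.5 mm / 803 years ≈ 0.130 mm per year.
B's length ≈ 0.130 × 860 = 111.8 mm.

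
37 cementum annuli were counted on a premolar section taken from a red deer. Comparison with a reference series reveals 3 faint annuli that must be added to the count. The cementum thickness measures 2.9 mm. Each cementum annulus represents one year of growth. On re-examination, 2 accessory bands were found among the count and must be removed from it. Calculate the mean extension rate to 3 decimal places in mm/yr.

0.076 mm/yr

Adjusted count: 37 − 2 + 3 = 38 cementum annuli.
Extension rate ≈ 2.9 / 38 = 0.076 mm/yr.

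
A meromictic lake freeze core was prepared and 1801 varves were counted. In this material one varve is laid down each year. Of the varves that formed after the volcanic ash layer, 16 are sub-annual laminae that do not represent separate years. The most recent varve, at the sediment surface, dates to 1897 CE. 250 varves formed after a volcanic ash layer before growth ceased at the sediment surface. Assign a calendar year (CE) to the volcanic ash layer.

1663 CE

250 varves formed after the volcanic ash layer.
250 − 16 false = 234 true varves after the volcanic ash layer.
Counting back 234 years from 1897 CE places the volcanic ash layer in 1897 − 234 = 1663 CE.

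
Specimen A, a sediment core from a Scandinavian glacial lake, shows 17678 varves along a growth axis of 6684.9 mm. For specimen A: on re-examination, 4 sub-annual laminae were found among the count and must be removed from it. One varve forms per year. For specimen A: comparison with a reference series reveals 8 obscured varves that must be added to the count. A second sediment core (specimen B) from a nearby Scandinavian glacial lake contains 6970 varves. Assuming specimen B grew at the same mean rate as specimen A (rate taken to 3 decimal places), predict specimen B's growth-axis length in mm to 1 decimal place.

2634.7 mm

Specimen A: adjusted count: 17678 − 4 + 8 = 17682 varves.
A: Extension rate ≈ 6684.9 / 17682 = 0.378 mm/yr.
For B, 0.378 mm/year × 6970 years = 2634.7 mm.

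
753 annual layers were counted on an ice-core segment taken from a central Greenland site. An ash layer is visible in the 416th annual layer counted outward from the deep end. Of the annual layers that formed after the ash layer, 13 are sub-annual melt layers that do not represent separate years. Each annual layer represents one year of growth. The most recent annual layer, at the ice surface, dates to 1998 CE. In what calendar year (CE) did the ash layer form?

1674 CE

Between annual layer 416 and the ice surface there are 753 − 416 = 337 annual layers.
337 − 13 false = 324 true annual layers after the ash layer.
The annual layer at the ice surface is 1998 CE, so the ash layer dates to 1998 − 324 = 1674 CE.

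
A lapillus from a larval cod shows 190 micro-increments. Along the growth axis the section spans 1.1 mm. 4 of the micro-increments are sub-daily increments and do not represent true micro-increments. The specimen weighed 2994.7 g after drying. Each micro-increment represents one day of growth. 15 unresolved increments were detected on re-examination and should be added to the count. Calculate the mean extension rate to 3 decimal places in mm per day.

0.005 mm per day

Correcting the raw count gives 190 − 4 + 15 = 201 true micro-increments.
Mean rate = 1.1 mm / 201 days ≈ 0.005 mm per day.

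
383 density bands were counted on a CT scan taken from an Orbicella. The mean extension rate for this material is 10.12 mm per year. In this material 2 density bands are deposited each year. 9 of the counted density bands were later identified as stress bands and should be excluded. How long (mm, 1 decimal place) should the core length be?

Correcting the raw count gives 383 − 9 = 374 true density bands.
Dividing by 2 density bands per year: 374 / 2 = 187 years.
Length ≈ 10.12 × 187 = 1892.4 mm.

1892.4 mm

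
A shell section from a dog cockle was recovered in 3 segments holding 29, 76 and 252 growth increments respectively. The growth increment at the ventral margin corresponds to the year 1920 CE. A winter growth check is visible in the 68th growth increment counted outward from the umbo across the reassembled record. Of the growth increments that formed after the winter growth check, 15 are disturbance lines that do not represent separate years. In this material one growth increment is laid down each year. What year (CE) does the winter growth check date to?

1646 CE

Total growth increments = 29 + 76 + 252 = 357.
357 − 68 = 289 growth increments lie beyond the winter growth check toward the ventral margin.
Excluding 15 false growth increments: 289 − 15 = 274.
Counting back 274 years from 1920 CE places the winter growth check in 1920 − 274 = 1646 CE.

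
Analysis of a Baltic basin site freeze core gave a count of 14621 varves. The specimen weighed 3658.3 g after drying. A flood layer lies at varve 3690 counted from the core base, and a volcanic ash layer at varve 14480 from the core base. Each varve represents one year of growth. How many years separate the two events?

The two markers are separated by 14480 − 3690 = 10790 varves.
At one varve per year, 10790 years elapsed between them.

10790 yr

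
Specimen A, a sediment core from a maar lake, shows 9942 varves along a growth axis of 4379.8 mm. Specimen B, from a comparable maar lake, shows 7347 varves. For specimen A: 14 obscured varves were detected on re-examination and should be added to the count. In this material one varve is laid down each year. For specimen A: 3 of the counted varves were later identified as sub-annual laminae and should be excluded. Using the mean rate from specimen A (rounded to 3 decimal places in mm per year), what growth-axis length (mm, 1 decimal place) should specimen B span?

Specimen A: correcting the raw count gives 9942 − 3 + 14 = 9953 true varves.
A: Extension rate ≈ 4379.8 / 9953 = 0.440 mm/year.
For B, 0.440 mm/year × 7347 years = 3232.7 mm.

3232.7 mm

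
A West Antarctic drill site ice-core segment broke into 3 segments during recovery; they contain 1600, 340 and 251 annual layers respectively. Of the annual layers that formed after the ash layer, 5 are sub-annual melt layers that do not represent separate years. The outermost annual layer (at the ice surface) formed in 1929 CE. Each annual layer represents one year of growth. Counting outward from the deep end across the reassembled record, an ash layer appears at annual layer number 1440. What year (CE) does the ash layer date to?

1183 CE

Total annual layers = 1600 + 340 + 251 = 2191.
The ash layer sits at annual layer 1440 from the deep end, so 2191 − 1440 = 751 annual layers formed after it.
Excluding 5 false annual layers: 751 − 5 = 746.
The annual layer at the ice surface is 1929 CE, so the ash layer dates to 1929 − 746 = 1183 CE.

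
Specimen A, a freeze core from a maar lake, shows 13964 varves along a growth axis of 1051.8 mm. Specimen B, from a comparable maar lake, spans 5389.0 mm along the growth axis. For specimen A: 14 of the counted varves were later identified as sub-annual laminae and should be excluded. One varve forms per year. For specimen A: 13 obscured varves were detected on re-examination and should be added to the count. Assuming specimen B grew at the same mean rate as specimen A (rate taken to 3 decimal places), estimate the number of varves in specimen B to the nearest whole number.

Specimen A: adjusted count: 13964 − 14 + 13 = 13963 varves.
A: Mean rate = 1051.8 mm / 13963 years ≈ 0.075 mm per year.
B spans 5389.0 / 0.075 = 71853.33 years ≈ 71853 varves.

71853 varves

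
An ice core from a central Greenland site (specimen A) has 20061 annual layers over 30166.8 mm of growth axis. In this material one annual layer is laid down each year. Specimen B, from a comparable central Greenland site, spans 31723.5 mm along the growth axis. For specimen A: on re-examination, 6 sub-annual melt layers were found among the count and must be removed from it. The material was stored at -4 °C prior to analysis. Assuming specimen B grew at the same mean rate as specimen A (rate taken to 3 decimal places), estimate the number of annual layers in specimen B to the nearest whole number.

21093 annual layers

Specimen A: after corrections the count is 20061 − 6 = 20055 annual layers.
A: 30166.8 mm over 20055 years gives 30166.8 / 20055 ≈ 1.504 mm/yr.
Specimen B: 31723.5 mm / 1.504 mm per year = 21092.75 years ≈ 21093 annual layers.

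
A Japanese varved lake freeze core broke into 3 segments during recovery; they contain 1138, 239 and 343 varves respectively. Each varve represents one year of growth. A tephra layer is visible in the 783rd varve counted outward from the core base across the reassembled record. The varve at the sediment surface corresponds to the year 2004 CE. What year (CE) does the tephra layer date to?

1067 CE

Total varves = 1138 + 239 + 343 = 1720.
The tephra layer sits at varve 783 from the core base, so 1720 − 783 = 937 varves formed after it.
Counting back 937 years from 2004 CE places the tephra layer in 2004 − 937 = 1067 CE.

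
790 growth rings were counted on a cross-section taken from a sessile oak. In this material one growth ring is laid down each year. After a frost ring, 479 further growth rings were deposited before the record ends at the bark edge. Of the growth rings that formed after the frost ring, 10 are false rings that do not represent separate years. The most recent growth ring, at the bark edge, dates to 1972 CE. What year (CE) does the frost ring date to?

1503 CE

479 growth rings formed after the frost ring.
479 − 10 false = 469 true growth rings after the frost ring.
The growth ring at the bark edge is 1972 CE, so the frost ring dates to 1972 − 469 = 1503 CE.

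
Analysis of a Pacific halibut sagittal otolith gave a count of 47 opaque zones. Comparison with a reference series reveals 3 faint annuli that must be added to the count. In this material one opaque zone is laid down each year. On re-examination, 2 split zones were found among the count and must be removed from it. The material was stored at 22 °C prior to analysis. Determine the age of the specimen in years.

Correcting the raw count gives 47 − 2 + 3 = 48 true opaque zones.
With a one-to-one opaque zone periodicity this is 48 years.

48 years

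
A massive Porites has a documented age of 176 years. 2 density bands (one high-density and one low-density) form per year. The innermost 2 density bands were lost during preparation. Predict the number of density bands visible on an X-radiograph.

350 density bands

With 2 density bands per year, 176 years would produce 176 × 2 = 352 density bands.
Less the 2 uncaptured density bands: 352 − 2 = 350.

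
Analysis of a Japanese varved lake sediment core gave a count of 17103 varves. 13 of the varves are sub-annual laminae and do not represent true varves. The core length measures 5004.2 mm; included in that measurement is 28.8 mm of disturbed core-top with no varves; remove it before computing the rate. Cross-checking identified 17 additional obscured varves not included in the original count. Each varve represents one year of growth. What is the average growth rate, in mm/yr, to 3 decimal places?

0.291 mm/yr

After corrections the count is 17103 − 13 + 17 = 17107 varves.
Removing the 28.8 mm offcut leaves 5004.2 − 28.8 = 4975.4 mm.
4975.4 mm over 17107 years gives 4975.4 / 17107 ≈ 0.291 mm/yr.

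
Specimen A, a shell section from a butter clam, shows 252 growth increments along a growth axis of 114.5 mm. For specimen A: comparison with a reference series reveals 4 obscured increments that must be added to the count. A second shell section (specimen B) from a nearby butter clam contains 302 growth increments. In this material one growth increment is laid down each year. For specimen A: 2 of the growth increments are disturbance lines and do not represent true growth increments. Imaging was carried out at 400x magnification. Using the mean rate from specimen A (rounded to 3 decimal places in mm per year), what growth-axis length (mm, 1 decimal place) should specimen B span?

136.2 mm

Specimen A: adjusted count: 252 − 2 + 4 = 254 growth increments.
A: Extension rate ≈ 114.5 / 254 = 0.451 mm/year.
B's length ≈ 0.451 × 302 = 136.2 mm.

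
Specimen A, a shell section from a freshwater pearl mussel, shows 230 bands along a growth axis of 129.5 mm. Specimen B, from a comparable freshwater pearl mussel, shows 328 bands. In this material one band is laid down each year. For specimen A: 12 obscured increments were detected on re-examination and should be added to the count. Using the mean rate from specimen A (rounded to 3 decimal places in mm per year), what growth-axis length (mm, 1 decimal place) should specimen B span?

Specimen A: adjusted count: 230 + 12 = 242 bands.
A: 129.5 mm over 242 years gives 129.5 / 242 ≈ 0.535 mm/yr.
For B, 0.535 mm/year × 328 years = 175.5 mm.

175.5 mm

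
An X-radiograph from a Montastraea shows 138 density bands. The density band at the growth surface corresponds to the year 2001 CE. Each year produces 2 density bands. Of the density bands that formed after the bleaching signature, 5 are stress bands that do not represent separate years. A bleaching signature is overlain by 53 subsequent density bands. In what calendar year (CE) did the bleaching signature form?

53 density bands post-date the bleaching signature.
53 − 5 false = 48 true density bands after the bleaching signature.
With 2 density bands per year, 48 / 2 = 24 years.
Counting back 24 years from 2001 CE places the bleaching signature in 2001 − 24 = 1977 CE.

1977 CE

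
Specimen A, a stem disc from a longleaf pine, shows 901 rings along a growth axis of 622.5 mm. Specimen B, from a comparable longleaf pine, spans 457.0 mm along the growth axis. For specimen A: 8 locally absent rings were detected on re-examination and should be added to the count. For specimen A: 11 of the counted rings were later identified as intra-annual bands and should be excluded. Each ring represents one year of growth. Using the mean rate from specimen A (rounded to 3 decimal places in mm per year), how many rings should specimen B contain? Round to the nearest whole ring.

659 rings

Specimen A: true ring count = 901 − 11 + 8 = 898.
A: 622.5 mm over 898 years gives 622.5 / 898 ≈ 0.693 mm/yr.
B spans 457.0 / 0.693 = 659.45 years ≈ 659 rings.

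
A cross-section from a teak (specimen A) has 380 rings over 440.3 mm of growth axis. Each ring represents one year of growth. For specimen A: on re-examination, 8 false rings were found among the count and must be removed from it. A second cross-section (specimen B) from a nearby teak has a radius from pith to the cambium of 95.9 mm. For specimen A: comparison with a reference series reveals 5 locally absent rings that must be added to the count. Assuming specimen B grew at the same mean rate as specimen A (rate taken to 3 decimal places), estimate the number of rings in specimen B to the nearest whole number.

Specimen A: adjusted count: 380 − 8 + 5 = 377 rings.
A: Extension rate ≈ 440.3 / 377 = 1.168 mm per year.
B spans 95.9 / 1.168 = 82.11 years ≈ 82 rings.

82 rings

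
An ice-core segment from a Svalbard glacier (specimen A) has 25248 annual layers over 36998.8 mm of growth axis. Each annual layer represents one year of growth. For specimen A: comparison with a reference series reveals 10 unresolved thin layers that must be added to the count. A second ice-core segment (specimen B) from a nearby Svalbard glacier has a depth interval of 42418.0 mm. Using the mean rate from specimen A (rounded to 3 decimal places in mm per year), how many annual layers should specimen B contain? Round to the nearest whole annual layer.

28954 annual layers

Specimen A: correcting the raw count gives 25248 + 10 = 25258 true annual layers.
A: Mean rate = 36998.8 mm / 25258 years ≈ 1.465 mm/yr.
Specimen B: 42418.0 mm / 1.465 mm per year = 28954.27 years ≈ 28954 annual layers.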